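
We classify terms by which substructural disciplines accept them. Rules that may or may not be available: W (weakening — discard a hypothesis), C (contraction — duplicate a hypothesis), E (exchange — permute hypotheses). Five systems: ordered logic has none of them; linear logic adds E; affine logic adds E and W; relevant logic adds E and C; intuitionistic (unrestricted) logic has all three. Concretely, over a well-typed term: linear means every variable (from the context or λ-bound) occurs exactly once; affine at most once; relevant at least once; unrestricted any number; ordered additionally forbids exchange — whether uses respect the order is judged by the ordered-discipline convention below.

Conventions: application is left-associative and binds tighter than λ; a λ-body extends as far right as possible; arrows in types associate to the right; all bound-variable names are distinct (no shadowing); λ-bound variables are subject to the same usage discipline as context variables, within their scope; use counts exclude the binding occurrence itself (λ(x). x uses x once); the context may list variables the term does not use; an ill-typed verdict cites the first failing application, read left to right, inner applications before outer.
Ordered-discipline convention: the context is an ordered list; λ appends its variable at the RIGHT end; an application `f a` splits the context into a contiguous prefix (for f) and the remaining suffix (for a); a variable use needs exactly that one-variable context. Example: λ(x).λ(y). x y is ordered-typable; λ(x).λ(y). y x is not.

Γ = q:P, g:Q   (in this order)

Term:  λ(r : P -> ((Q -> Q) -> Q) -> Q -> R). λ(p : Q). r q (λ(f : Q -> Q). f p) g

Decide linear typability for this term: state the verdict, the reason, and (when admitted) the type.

yes — single use per variable (q, g, r, p, f); term : (P -> ((Q -> Q) -> Q) -> Q -> R) -> Q -> R
counts: q: 1×; g: 1×; r (λ-bound): 1×; p (λ-bound): 1×; f (λ-bound): 1×
order of uses: r, q, f, p, g
typing: the term checks, with type (P -> ((Q -> Q) -> Q) -> Q -> R) -> Q -> R
per-discipline verdicts: ordered ✗ | linear ✓ | affine ✓ | relevant ✓ | unrestricted ✓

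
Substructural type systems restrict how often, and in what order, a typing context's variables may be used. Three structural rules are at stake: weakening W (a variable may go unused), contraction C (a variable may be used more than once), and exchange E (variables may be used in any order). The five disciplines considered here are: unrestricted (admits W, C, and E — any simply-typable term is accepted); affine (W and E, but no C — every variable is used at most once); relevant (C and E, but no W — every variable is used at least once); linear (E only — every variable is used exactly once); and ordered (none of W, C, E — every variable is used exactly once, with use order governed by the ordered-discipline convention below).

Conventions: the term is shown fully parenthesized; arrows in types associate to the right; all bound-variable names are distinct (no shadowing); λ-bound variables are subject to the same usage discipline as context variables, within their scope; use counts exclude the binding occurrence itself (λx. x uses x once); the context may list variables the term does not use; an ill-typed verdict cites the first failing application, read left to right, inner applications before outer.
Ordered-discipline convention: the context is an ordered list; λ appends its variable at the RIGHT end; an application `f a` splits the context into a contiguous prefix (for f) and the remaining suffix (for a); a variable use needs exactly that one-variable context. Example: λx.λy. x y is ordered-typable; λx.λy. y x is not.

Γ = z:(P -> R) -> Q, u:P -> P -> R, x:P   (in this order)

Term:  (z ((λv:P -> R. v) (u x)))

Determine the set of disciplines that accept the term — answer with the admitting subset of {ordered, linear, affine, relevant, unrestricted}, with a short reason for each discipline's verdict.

accepted by: ordered, linear, affine, relevant, unrestricted
counts: z: 1×; u: 1×; x: 1×; v (bound): 1×
order of uses: z, v, u, x
typing: the term checks, with type Q
ordered: ✓, one use each (z, u, x, v); ordered split holds
linear: ✓, z, u, x, v: one use apiece
affine: ✓, none of z, u, x, v used more than once
relevant: ✓, z, u, x, v: all used, weakening unneeded
unrestricted: ✓, type-checks (Q) and nothing is barred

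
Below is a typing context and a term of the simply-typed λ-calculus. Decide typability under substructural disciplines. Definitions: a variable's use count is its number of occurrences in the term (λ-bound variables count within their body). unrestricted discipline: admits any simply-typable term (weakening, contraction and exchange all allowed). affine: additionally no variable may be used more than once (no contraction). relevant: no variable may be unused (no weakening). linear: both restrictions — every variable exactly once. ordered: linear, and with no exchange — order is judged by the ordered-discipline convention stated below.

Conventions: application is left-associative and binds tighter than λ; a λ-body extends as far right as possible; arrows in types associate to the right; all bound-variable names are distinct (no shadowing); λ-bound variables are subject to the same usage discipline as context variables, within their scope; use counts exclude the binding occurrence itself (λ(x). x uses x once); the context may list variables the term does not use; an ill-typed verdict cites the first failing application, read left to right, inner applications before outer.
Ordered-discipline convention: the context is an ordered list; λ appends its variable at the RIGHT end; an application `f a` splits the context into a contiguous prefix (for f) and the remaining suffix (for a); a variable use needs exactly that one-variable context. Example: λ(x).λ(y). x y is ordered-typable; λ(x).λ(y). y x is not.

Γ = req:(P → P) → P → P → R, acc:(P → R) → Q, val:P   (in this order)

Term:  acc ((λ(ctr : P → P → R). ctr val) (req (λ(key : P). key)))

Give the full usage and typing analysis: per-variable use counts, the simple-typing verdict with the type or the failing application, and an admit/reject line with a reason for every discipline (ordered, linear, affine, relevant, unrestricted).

variable uses: req=1, acc=1, val=1, ctr (bound)=1, key (bound)=1
order of uses: acc, ctr, val, req, key
typing: the term checks, with type Q
ordered: ✗, no contiguous prefix/suffix split fits acc, ctr, val, req, key
linear: ✓, exactly-once usage across req, acc, val, ctr, key
affine: ✓, at most one use each (req, acc, val, ctr, key)
relevant: ✓, none of req, acc, val, ctr, key goes unused
unrestricted: ✓, typability at Q is all that's needed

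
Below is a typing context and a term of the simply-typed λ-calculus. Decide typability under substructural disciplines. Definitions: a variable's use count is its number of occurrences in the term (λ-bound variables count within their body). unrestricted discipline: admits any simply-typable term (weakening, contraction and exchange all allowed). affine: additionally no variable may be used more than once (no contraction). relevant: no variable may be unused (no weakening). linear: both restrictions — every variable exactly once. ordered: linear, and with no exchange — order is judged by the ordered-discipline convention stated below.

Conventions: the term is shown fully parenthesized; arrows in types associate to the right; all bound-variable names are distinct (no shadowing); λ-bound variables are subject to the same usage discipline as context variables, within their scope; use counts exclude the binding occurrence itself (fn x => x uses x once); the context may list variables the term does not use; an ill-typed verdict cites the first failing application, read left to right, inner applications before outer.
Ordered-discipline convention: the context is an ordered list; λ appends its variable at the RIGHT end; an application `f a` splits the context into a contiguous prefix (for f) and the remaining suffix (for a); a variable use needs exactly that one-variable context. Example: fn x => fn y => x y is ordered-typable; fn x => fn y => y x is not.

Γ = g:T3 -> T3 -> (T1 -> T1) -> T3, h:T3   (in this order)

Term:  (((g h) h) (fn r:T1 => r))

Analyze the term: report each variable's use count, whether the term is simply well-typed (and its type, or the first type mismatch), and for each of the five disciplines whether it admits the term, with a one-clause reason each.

counts: g=1; h=2; r (bound)=1
left-to-right use order: g, h, h, r
typing: ✓ — T3
ordered ✗ (uses contraction: h ×2)
linear ✗ (uses contraction: h ×2)
affine ✗ (uses contraction: h ×2)
relevant ✓ (g, h, r: all used, weakening unneeded)
unrestricted ✓ (simply typable at T3; W, C, E all held)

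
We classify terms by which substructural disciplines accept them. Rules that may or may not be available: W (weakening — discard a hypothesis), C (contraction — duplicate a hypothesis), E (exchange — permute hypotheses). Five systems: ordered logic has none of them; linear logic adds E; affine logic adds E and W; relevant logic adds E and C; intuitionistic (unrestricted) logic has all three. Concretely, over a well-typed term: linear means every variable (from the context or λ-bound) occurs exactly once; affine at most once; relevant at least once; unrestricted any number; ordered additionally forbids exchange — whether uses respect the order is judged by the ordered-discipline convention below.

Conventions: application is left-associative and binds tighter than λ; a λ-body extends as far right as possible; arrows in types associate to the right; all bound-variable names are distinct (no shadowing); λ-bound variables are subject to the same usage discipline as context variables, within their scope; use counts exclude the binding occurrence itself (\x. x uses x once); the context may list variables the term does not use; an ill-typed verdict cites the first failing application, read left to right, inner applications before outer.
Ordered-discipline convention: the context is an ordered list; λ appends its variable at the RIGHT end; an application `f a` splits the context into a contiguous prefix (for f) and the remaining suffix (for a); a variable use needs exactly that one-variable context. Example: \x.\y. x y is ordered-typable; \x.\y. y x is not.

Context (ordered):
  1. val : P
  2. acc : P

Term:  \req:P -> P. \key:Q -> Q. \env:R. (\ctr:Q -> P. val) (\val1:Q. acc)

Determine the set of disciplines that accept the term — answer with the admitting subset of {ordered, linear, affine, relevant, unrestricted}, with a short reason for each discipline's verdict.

accepted by: affine, unrestricted
variable uses: val: 1×, acc: 1×, req (bound): 0×, key (bound): 0×, env (bound): 0×, ctr (bound): 0×, val1 (bound): 0×
use order (left to right): val, acc
typing: the term checks, with type (P -> P) -> (Q -> Q) -> R -> P
ordered: ✗ — req, key, env, ctr, val1 left unused
linear: ✗ — req, key, env, ctr, val1 left unused
affine: ✓ — val, acc, req, key, env, ctr, val1: no repeats, contraction unneeded
relevant: ✗ — req, key, env, ctr, val1 left unused
unrestricted: ✓ — simply typable at (P -> P) -> (Q -> Q) -> R -> P; W, C, E all held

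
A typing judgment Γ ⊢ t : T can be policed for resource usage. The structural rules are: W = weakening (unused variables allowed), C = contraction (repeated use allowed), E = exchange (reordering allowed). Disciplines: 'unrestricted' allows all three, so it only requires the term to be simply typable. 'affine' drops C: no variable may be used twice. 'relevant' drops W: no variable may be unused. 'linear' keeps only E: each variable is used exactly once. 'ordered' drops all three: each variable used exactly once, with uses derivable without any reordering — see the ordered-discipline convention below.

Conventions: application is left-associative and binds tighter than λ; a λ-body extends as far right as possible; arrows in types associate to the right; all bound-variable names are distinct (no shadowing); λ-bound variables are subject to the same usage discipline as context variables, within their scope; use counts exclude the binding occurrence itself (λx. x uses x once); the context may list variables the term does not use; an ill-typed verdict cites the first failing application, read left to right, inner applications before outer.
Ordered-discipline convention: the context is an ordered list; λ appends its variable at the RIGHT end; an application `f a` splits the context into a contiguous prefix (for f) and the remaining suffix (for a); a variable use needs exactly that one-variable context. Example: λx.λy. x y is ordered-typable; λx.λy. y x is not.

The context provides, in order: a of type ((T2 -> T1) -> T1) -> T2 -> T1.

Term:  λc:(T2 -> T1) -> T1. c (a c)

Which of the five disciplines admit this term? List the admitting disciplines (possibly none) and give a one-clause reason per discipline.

accepted by: relevant, unrestricted
use counts: a=1; c [bound]=2
use order (left to right): c, a, c
typing: well-typed at ((T2 -> T1) -> T1) -> T1
ordered: ✗ — c ×2 used more than once (contraction)
linear: ✗ — c ×2 used more than once (contraction)
affine: ✗ — c ×2 used more than once (contraction)
relevant: ✓ — at least one use each (a, c)
unrestricted: ✓ — well-typed at ((T2 -> T1) -> T1) -> T1; no restrictions here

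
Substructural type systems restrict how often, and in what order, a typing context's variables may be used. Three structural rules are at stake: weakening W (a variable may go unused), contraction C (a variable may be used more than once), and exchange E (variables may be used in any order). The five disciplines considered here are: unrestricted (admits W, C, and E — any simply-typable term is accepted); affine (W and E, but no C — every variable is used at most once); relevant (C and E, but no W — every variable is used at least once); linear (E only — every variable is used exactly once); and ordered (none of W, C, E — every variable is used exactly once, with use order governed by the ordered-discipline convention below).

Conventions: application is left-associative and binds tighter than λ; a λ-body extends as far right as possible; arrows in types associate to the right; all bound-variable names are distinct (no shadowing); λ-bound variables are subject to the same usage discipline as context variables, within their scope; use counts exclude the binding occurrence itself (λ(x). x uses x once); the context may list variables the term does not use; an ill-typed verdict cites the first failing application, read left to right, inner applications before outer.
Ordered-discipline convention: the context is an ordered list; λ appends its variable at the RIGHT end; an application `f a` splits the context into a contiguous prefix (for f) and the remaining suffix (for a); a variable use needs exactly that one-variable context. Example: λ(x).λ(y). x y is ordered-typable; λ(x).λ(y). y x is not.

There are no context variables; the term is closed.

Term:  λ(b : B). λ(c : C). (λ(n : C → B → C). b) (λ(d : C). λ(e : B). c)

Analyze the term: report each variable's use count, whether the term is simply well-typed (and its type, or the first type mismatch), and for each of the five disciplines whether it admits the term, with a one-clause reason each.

use counts: b (λ-bound): 1×; c (λ-bound): 1×; n (λ-bound): 0×; d (λ-bound): 0×; e (λ-bound): 0×
uses in reading order: b, c
typing: well-typed at B → C → B
ordered: ✗, unused: n, d, e — weakening required
linear: ✗, unused: n, d, e — weakening required
affine: ✓, b, c, n, d, e: no repeats, contraction unneeded
relevant: ✗, unused: n, d, e — weakening required
unrestricted: ✓, type-checks (B → C → B) and nothing is barred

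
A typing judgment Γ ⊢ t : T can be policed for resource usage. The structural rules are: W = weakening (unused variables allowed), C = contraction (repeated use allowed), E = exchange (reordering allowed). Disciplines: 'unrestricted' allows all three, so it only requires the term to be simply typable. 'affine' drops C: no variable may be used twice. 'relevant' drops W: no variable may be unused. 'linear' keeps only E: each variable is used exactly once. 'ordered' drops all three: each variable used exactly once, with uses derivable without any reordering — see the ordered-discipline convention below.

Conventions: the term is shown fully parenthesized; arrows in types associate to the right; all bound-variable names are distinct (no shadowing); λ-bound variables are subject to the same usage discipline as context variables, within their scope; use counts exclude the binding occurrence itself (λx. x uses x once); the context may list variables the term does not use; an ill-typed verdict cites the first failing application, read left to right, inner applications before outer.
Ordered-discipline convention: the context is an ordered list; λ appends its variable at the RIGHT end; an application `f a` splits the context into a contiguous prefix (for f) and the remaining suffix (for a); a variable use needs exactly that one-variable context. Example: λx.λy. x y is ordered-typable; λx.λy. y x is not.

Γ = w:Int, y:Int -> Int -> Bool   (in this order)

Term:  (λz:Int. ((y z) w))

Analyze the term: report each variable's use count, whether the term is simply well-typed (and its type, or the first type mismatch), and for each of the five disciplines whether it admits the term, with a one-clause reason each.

use counts: w=1, y=1, z (λ-bound)=1
left-to-right use order: y, z, w
typing: ✓ — Int -> Bool
ordered: ✗, no contiguous prefix/suffix split fits y, z, w
linear: ✓, single use per variable (w, y, z)
affine: ✓, at most one use each (w, y, z)
relevant: ✓, every one of w, y, z appears
unrestricted: ✓, simply typable at Int -> Bool; W, C, E all held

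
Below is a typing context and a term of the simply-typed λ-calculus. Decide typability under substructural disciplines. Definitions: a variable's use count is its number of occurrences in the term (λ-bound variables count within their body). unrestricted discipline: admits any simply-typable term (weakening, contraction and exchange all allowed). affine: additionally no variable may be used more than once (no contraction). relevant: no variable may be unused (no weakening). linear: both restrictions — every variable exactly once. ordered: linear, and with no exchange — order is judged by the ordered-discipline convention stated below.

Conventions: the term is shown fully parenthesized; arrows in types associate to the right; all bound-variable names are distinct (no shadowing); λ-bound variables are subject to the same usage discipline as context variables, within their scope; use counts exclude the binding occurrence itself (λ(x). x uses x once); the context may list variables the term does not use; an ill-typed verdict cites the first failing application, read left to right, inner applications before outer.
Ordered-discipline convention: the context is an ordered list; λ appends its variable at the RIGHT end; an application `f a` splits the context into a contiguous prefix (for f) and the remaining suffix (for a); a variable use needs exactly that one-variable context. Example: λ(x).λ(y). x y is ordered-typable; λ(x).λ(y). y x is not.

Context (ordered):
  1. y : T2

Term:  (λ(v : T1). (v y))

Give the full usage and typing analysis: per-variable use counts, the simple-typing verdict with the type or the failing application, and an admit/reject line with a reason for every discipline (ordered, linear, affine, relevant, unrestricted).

variable uses: y ×1, v [bound] ×1
use order (left to right): v, y
typing: ill-typed: non-function type T1 applied to an argument
ordered: ✗, fails simple typing
linear: ✗, a type mismatch blocks all five
affine: ✗, the type mismatch rejects it
relevant: ✗, not simply typable
unrestricted: ✗, fails simple typing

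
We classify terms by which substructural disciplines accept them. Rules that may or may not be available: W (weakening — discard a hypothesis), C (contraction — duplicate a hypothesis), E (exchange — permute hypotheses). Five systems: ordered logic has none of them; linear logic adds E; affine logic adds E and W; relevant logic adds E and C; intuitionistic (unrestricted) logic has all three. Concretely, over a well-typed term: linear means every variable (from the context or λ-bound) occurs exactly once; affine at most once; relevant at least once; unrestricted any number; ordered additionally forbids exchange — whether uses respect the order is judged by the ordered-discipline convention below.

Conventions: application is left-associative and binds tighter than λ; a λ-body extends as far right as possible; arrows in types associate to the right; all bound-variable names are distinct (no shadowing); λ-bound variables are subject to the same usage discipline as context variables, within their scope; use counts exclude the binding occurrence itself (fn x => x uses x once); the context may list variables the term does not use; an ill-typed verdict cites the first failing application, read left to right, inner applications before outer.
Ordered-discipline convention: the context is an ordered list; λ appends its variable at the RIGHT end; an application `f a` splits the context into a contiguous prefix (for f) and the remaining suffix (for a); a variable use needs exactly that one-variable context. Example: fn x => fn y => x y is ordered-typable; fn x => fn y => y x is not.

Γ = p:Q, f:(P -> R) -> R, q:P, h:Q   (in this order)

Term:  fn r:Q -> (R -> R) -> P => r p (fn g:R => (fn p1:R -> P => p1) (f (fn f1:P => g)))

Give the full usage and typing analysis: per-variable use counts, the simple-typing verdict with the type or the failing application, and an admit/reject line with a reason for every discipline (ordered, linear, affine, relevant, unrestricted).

variable uses: p=1, f=1, q=0, h=0, r (bound)=1, g (bound)=1, p1 (bound)=1, f1 (bound)=0
left-to-right use order: r, p, p1, f, g
typing: ill-typed: argument of type R where R -> P is required
ordered: ✗ — fails simple typing
linear: ✗ — a type mismatch blocks all five
affine: ✗ — the type mismatch rejects it
relevant: ✗ — not simply typable
unrestricted: ✗ — fails simple typing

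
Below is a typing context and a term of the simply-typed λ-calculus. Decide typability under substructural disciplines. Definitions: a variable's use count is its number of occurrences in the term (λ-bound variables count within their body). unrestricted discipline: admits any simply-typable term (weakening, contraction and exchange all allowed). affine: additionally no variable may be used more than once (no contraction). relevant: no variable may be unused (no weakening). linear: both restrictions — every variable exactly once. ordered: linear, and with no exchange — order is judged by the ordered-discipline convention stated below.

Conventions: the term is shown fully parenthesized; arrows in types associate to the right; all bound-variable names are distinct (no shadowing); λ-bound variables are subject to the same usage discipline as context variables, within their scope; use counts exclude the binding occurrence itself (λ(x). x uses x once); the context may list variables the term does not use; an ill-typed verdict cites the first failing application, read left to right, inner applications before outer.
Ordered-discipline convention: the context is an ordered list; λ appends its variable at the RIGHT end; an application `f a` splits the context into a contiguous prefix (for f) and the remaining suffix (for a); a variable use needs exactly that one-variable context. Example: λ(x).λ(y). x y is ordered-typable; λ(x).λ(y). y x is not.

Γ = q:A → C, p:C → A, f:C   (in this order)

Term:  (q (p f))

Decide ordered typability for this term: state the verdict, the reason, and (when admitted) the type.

yes — one use each (q, p, f); ordered split holds; term : C
use counts: q=1, p=1, f=1
left-to-right use order: q, p, f
typing: the term checks, with type C
per-discipline verdicts: ordered ✓ · linear ✓ · affine ✓ · relevant ✓ · unrestricted ✓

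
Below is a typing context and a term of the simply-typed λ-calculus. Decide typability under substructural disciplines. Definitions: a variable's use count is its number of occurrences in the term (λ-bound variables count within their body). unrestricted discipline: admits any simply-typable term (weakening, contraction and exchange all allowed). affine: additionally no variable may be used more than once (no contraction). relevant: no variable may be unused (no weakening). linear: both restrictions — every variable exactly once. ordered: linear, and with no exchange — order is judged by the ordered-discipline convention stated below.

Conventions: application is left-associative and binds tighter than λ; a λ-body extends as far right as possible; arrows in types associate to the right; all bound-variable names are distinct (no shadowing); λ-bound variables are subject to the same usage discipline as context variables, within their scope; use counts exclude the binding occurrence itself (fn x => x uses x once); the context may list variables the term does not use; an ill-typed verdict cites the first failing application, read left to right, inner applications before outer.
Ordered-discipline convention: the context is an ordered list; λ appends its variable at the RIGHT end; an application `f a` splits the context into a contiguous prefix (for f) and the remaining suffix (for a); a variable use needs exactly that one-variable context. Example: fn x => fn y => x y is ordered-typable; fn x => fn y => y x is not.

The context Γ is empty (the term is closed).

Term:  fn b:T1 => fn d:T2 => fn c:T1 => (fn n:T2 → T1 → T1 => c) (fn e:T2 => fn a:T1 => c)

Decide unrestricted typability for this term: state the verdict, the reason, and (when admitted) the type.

yes — well-typed at T1 → T2 → T1 → T1; no restrictions here; term : T1 → T2 → T1 → T1
variable uses: b (bound) ×0; d (bound) ×0; c (bound) ×2; n (bound) ×0; e (bound) ×0; a (bound) ×0
left-to-right use order: c, c
typing: ✓ — T1 → T2 → T1 → T1
all disciplines: ordered ✗ | linear ✗ | affine ✗ | relevant ✗ | unrestricted ✓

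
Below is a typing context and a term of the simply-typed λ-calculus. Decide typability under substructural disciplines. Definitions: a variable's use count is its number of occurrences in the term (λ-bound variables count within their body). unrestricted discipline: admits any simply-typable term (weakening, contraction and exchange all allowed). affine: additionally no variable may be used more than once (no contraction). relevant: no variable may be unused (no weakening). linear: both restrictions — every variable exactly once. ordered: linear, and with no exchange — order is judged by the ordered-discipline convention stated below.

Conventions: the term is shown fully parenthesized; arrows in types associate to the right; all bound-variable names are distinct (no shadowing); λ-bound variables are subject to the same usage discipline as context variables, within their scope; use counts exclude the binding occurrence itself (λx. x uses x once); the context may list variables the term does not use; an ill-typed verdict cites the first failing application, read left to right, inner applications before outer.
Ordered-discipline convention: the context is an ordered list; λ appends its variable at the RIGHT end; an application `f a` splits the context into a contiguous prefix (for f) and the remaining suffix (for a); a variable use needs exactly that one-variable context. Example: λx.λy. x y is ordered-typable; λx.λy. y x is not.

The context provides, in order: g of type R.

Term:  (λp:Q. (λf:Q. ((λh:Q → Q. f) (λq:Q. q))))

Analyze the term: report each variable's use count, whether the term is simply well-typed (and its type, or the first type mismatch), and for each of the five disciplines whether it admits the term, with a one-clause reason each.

usage: g: 0, p (λ-bound): 0, f (λ-bound): 1, h (λ-bound): 0, q (λ-bound): 1
order of uses: f, q
typing: well-typed — term : Q → Q → Q
ordered: ✗ — g, p, h left unused
linear: ✗ — g, p, h left unused
affine: ✓ — none of g, p, f, h, q used more than once
relevant: ✗ — g, p, h left unused
unrestricted: ✓ — well-typed at Q → Q → Q; no restrictions here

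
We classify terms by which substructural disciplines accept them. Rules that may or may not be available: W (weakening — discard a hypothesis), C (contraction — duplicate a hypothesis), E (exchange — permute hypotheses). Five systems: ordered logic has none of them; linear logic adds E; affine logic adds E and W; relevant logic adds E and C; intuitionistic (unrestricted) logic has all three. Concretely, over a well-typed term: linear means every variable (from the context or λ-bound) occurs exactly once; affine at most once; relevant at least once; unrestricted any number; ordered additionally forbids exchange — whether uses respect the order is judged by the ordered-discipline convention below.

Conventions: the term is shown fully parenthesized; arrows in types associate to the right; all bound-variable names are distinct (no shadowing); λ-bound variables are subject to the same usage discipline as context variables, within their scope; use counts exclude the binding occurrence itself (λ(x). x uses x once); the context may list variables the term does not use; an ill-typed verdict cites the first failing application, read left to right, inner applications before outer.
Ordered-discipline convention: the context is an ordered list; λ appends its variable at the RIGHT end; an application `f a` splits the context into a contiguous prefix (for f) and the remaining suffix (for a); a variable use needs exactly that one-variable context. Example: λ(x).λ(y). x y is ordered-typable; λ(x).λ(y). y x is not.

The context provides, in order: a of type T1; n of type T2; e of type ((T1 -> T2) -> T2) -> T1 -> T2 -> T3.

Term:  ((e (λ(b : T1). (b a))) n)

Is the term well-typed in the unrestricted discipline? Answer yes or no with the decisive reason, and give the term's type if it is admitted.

no — the type mismatch rejects it
use counts: a: 1, n: 1, e: 1, b (λ-bound): 1
order of uses: e, b, a, n
typing: ill-typed: non-arrow in function slot: T1
summary: ordered ✗; linear ✗; affine ✗; relevant ✗; unrestricted ✗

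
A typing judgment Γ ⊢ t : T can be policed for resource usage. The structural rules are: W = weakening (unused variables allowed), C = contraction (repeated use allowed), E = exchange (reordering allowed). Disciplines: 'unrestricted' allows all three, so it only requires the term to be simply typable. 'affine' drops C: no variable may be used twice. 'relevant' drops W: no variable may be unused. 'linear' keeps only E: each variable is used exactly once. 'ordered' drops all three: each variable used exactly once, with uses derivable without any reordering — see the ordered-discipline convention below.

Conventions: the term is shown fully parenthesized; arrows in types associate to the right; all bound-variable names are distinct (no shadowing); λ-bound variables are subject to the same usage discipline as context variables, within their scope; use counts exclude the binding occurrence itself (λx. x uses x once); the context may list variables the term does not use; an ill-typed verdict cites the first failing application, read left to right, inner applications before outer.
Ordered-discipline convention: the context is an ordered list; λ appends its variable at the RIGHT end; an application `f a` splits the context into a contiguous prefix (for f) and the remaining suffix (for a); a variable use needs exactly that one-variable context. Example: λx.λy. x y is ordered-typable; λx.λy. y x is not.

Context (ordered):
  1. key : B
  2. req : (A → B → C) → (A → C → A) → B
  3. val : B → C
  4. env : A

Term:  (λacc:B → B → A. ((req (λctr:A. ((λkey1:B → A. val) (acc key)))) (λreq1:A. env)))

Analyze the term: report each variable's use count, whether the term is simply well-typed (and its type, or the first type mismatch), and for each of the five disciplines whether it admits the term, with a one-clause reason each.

variable uses: key: 1; req: 1; val: 1; env: 1; acc [bound]: 1; ctr [bound]: 0; key1 [bound]: 0; req1 [bound]: 0
uses in reading order: req, val, acc, key, env
typing: ill-typed: argument of type A → A where A → C → A is required
ordered ✗ (the type mismatch rejects it)
linear ✗ (not simply typable)
affine ✗ (fails simple typing)
relevant ✗ (a type mismatch blocks all five)
unrestricted ✗ (the type mismatch rejects it)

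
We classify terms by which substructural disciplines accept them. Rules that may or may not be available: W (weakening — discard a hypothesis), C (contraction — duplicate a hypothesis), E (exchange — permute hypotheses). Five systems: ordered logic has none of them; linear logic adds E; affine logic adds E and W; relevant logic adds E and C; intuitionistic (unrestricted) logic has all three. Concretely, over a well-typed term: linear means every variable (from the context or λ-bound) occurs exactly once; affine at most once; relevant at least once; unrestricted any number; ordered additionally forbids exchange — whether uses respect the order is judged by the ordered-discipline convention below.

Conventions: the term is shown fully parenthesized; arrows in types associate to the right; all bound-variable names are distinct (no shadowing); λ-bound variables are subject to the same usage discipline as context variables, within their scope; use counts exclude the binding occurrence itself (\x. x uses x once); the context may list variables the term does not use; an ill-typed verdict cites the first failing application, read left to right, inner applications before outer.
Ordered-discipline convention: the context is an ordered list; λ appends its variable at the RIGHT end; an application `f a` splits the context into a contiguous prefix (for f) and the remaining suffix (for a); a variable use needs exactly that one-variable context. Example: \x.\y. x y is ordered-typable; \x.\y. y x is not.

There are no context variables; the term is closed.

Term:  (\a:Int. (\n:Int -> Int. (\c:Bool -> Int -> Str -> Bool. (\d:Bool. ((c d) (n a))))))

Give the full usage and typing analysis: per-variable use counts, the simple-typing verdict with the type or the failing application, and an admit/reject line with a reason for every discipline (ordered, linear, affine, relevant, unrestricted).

use counts: a (λ-bound): 1; n (λ-bound): 1; c (λ-bound): 1; d (λ-bound): 1
uses in reading order: c, d, n, a
typing: well-typed — term : Int -> (Int -> Int) -> (Bool -> Int -> Str -> Bool) -> Bool -> Str -> Bool
ordered ✗ (needs exchange: uses follow c, d, n, a)
linear ✓ (exactly-once usage across a, n, c, d)
affine ✓ (at most one use each (a, n, c, d))
relevant ✓ (a, n, c, d: all used, weakening unneeded)
unrestricted ✓ (type-checks (Int -> (Int -> Int) -> (Bool -> Int -> Str -> Bool) -> Bool -> Str -> Bool) and nothing is barred)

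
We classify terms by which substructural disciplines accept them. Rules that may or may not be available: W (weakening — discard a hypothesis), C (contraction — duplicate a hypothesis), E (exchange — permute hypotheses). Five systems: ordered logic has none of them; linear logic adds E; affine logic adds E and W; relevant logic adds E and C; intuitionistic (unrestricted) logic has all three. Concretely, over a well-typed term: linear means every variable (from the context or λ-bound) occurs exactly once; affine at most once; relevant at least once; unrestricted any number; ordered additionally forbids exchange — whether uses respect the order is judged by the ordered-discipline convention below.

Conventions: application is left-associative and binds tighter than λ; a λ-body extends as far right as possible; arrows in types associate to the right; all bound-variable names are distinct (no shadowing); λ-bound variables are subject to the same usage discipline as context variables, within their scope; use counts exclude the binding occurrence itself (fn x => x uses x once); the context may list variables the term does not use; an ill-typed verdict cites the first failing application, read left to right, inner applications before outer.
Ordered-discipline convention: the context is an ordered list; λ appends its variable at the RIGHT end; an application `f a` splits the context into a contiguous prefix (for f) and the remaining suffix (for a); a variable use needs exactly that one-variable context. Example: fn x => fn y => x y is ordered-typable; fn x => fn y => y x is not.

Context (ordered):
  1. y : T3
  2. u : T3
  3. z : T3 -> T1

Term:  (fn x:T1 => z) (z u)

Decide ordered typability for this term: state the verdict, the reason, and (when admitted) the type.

no — z ×2 used more than once (contraction); unused: y, x — weakening required
use counts: y=0; u=1; z=2; x (λ-bound)=0
left-to-right use order: z, z, u
typing: the term checks, with type T3 -> T1
summary: ordered ✗; linear ✗; affine ✗; relevant ✗; unrestricted ✓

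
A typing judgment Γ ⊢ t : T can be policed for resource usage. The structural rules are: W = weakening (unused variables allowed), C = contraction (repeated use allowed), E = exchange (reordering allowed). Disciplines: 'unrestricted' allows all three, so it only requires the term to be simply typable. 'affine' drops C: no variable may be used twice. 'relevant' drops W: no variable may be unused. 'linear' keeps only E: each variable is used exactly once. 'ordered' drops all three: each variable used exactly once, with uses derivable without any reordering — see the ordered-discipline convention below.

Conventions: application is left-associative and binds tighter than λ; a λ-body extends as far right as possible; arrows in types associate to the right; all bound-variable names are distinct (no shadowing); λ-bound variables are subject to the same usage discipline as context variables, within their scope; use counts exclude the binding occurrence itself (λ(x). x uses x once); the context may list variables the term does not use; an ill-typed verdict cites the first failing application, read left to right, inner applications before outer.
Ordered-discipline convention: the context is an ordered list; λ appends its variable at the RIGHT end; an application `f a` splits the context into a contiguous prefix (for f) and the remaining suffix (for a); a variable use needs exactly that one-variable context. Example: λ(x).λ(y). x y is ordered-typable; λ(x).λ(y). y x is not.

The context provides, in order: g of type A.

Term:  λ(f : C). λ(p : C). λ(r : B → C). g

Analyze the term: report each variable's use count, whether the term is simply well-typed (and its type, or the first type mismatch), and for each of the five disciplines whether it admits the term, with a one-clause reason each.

usage: g=1, f [bound]=0, p [bound]=0, r [bound]=0
uses in reading order: g
typing: ✓ — C → C → (B → C) → A
ordered: ✗ — unused: f, p, r — weakening required
linear: ✗ — unused: f, p, r — weakening required
affine: ✓ — no duplicate uses among g, f, p, r
relevant: ✗ — unused: f, p, r — weakening required
unrestricted: ✓ — simply typable at C → C → (B → C) → A; W, C, E all held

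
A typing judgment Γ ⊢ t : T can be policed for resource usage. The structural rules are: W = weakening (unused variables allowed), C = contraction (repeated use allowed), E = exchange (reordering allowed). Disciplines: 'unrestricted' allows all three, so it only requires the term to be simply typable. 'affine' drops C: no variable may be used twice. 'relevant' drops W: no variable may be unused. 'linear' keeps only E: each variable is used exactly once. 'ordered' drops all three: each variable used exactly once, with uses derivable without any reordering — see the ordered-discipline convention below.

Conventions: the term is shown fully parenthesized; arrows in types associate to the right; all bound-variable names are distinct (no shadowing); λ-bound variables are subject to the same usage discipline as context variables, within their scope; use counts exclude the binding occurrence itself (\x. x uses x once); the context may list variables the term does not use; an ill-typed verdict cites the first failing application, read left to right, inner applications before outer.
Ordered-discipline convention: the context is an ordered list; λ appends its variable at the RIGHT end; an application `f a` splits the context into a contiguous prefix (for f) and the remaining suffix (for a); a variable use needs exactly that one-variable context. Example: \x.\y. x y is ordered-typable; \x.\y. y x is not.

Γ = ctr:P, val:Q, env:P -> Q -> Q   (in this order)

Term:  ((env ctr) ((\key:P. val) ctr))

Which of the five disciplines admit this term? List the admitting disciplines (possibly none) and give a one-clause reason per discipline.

accepted by: unrestricted
counts: ctr ×2, val ×1, env ×1, key (λ-bound) ×0
use order (left to right): env, ctr, val, ctr
typing: the term checks, with type Q
ordered: ✗ — uses contraction: ctr ×2; key left unused
linear: ✗ — uses contraction: ctr ×2; key left unused
affine: ✗ — uses contraction: ctr ×2
relevant: ✗ — key left unused
unrestricted: ✓ — simply typable at Q; W, C, E all held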